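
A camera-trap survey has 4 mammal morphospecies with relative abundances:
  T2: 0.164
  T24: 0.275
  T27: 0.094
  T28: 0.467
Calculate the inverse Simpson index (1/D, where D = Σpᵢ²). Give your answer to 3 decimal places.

3.035

D = 0.164² + 0.275² + 0.094² + 0.467² = 0.026896 + 0.075625 + 0.008836 + 0.218089 = 0.329446 (working shown to 6 dp, full precision carried).
So 1/D = 3.03540, i.e. 3.035 to 3 decimal places.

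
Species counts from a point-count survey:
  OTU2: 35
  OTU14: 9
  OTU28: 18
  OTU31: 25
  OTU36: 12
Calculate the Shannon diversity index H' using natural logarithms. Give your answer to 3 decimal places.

1.499

Total N = 35+9+18+25+12 = 99, so the proportions are 0.35354, 0.09091, 0.18182, 0.25253, 0.12121 (working shown to 5 dp, full precision carried).
Each pᵢ ln pᵢ term: 0.35354×(-1.03977)=-0.36760, 0.09091×(-2.39790)=-0.21799, 0.18182×(-1.70475)=-0.30995, 0.25253×(-1.37624)=-0.34754, 0.12121×(-2.11021)=-0.25578.
Sum = -1.49886, so H' = 1.499.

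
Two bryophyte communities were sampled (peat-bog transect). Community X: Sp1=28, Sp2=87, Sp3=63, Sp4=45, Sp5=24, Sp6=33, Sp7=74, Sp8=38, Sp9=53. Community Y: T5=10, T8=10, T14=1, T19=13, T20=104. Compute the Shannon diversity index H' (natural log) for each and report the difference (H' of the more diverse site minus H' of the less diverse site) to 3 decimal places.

Community X: N=445, proportions 0.06292, 0.19551, 0.14157, 0.10112, 0.05393, 0.07416, 0.16629, 0.08539, 0.1191, giving H' = 2.11388 (working shown to 5 dp, full precision carried).
Community Y: N=138, proportions 0.07246, 0.07246, 0.00725, 0.0942, 0.75362, giving H' = 0.85180.
Difference = |2.11388 − 0.85180| = 1.26208, i.e. 1.262 to 3 decimal places.

1.262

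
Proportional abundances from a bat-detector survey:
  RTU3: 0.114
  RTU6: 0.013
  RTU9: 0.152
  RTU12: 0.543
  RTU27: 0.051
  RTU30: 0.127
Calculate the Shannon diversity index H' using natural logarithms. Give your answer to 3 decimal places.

Each pᵢ ln pᵢ term (working shown to 5 dp, full precision carried): 0.114×(-2.17156)=-0.24756, 0.013×(-4.34281)=-0.05646, 0.152×(-1.88387)=-0.28635, 0.543×(-0.61065)=-0.33158, 0.051×(-2.97593)=-0.15177, 0.127×(-2.06357)=-0.26207.
Sum = -1.33579, so H' = 1.336.

1.336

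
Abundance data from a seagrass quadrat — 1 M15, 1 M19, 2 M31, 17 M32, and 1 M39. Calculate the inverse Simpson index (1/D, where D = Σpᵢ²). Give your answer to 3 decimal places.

Total N = 1+1+2+17+1 = 22, so the proportions are 0.045455, 0.045455, 0.090909, 0.772727, 0.045455 (working shown to 6 dp, full precision carried).
D = 0.045455² + 0.045455² + 0.090909² + 0.772727² + 0.045455² = 0.002066 + 0.002066 + 0.008264 + 0.597107 + 0.002066 = 0.611570.
So 1/D = 1.63514, i.e. 1.635 to 3 decimal places.

1.635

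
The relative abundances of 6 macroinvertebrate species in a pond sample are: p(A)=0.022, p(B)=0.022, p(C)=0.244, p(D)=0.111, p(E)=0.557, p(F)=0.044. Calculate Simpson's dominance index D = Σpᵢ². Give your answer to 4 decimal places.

0.3850

D = 0.022² + 0.022² + 0.244² + 0.111² + 0.557² + 0.044² = 0.000484 + 0.000484 + 0.059536 + 0.012321 + 0.310249 + 0.001936 = 0.385010 (working shown to 6 dp, full precision carried).
To 4 decimal places, D = 0.3850.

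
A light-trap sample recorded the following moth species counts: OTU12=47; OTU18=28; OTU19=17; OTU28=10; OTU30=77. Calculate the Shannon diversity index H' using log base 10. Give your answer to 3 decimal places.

Total N = 47+28+17+10+77 = 179, so the proportions are 0.26257, 0.15642, 0.09497, 0.05587, 0.43017 (working shown to 5 dp, full precision carried).
Each pᵢ log₁₀ pᵢ term: 0.26257×(-0.58076)=-0.15249, 0.15642×(-0.80569)=-0.12603, 0.09497×(-1.02240)=-0.09710, 0.05587×(-1.25285)=-0.06999, 0.43017×(-0.36636)=-0.15760.
Sum = -0.60321, so H' = 0.603.

0.603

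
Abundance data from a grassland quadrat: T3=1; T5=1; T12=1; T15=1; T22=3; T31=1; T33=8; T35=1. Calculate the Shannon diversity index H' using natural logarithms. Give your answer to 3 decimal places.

1.661

Total N = 1+1+1+1+3+1+8+1 = 17, so the proportions are 0.05882, 0.05882, 0.05882, 0.05882, 0.17647, 0.05882, 0.47059, 0.05882 (working shown to 5 dp, full precision carried).
Each pᵢ ln pᵢ term: 0.05882×(-2.83321)=-0.16666, 0.05882×(-2.83321)=-0.16666, 0.05882×(-2.83321)=-0.16666, 0.05882×(-2.83321)=-0.16666, 0.17647×(-1.73460)=-0.30611, 0.05882×(-2.83321)=-0.16666, 0.47059×(-0.75377)=-0.35472, 0.05882×(-2.83321)=-0.16666.
Sum = -1.66078, so H' = 1.661.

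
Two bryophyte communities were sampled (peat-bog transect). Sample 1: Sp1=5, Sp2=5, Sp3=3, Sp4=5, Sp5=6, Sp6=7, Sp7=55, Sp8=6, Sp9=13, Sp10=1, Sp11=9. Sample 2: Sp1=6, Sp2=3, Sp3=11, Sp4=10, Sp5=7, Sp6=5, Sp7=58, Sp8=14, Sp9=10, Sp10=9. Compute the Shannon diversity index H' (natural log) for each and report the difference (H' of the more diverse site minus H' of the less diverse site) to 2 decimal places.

Sample 1: N=115, proportions 0.04348, 0.04348, 0.02609, 0.04348, 0.05217, 0.06087, 0.47826, 0.05217, 0.11304, 0.0087, 0.07826, giving H' = 1.82247 (working shown to 5 dp, full precision carried).
Sample 2: N=133, proportions 0.04511, 0.02256, 0.08271, 0.07519, 0.05263, 0.03759, 0.43609, 0.10526, 0.07519, 0.06767, giving H' = 1.88004.
Difference = |1.82247 − 1.88004| = 0.05757, i.e. 0.06 to 2 decimal places.

0.06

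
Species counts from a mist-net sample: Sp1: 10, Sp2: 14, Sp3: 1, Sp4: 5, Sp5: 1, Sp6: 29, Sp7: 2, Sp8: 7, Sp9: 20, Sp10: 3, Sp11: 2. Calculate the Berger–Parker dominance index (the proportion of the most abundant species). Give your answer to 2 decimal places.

0.31

Total N = 10+14+1+5+1+29+2+7+20+3+2 = 94, so the proportions are 0.1064, 0.1489, 0.0106, 0.0532, 0.0106, 0.3085, 0.0213, 0.0745, 0.2128, 0.0319, 0.0213 (working shown to 4 dp, full precision carried).
The largest proportion is 0.3085, i.e. d = 0.31 to 2 decimal places.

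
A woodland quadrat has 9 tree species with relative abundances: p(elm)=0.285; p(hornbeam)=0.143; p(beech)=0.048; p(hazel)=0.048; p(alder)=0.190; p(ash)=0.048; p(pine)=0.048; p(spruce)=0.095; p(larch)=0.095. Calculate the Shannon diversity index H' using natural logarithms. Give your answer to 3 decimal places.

Each pᵢ ln pᵢ term (working shown to 5 dp, full precision carried): 0.285×(-1.25527)=-0.35775, 0.143×(-1.94491)=-0.27812, 0.048×(-3.03655)=-0.14575, 0.048×(-3.03655)=-0.14575, 0.19×(-1.66073)=-0.31554, 0.048×(-3.03655)=-0.14575, 0.048×(-3.03655)=-0.14575, 0.095×(-2.35388)=-0.22362, 0.095×(-2.35388)=-0.22362.
Sum = -1.98167, so H' = 1.982.

1.982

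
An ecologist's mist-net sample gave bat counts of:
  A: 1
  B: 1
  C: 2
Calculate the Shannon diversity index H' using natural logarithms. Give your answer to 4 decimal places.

1.0397

Total N = 1+1+2 = 4, so the proportions are 0.25, 0.25, 0.5 (working shown to 6 dp, full precision carried).
Each pᵢ ln pᵢ term: 0.25×(-1.386294)=-0.346574, 0.25×(-1.386294)=-0.346574, 0.5×(-0.693147)=-0.346574.
Sum = -1.039721, so H' = 1.0397.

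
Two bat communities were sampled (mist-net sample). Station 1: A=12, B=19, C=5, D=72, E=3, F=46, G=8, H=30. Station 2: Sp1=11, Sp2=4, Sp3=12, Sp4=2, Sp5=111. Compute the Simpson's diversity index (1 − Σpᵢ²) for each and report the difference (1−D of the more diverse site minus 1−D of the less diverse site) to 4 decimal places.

Station 1: N=195, proportions 0.0615385, 0.0974359, 0.025641, 0.3692308, 0.0153846, 0.2358974, 0.0410256, 0.1538462, giving 1−D = 0.7684944 (working shown to 7 dp, full precision carried).
Station 2: N=140, proportions 0.0785714, 0.0285714, 0.0857143, 0.0142857, 0.7928571, giving 1−D = 0.3568367.
Difference = |0.7684944 − 0.3568367| = 0.4116577, i.e. 0.4117 to 4 decimal places.

0.4117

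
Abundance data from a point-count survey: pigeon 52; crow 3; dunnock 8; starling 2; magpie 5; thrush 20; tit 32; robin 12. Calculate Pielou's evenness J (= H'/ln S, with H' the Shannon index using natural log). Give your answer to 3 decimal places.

0.793

Total N = 52+3+8+2+5+20+32+12 = 134, so the proportions are 0.38806, 0.02239, 0.0597, 0.01493, 0.03731, 0.14925, 0.23881, 0.08955 (working shown to 5 dp, full precision carried).
H' = −Σ pᵢ ln pᵢ = −((-0.36734) + (-0.08506) + (-0.16826) + (-0.06276) + (-0.12270) + (-0.28390) + (-0.34199) + (-0.21608)) = 1.64809.
With S = 8 species, ln S = 2.07944, so J = 1.64809/2.07944 = 0.79256, i.e. 0.793 to 3 decimal places.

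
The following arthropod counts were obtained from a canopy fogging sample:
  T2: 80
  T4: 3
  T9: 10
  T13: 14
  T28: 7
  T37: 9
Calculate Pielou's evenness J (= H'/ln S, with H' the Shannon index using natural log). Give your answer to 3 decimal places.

Total N = 80+3+10+14+7+9 = 123, so the proportions are 0.65041, 0.02439, 0.0813, 0.11382, 0.05691, 0.07317 (working shown to 5 dp, full precision carried).
H' = −Σ pᵢ ln pᵢ = −((-0.27978) + (-0.09057) + (-0.20403) + (-0.24735) + (-0.16312) + (-0.19134)) = 1.17619.
With S = 6 species, ln S = 1.79176, so J = 1.17619/1.79176 = 0.65645, i.e. 0.656 to 3 decimal places.

0.656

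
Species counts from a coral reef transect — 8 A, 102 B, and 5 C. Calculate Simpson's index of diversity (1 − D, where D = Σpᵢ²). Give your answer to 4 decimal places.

Total N = 8+102+5 = 115, so the proportions are 0.069565, 0.886957, 0.043478 (working shown to 6 dp, full precision carried).
D = 0.069565² + 0.886957² + 0.043478² = 0.004839 + 0.786692 + 0.001890 = 0.793422.
So 1 − D = 0.206578, i.e. 0.2066 to 4 decimal places.

0.2066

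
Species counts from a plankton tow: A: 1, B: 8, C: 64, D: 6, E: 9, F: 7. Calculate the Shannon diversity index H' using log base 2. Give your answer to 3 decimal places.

Total N = 1+8+64+6+9+7 = 95, so the proportions are 0.01053, 0.08421, 0.67368, 0.06316, 0.09474, 0.07368 (working shown to 5 dp, full precision carried).
Each pᵢ log₂ pᵢ term: 0.01053×(-6.56986)=-0.06916, 0.08421×(-3.56986)=-0.30062, 0.67368×(-0.56986)=-0.38390, 0.06316×(-3.98489)=-0.25168, 0.09474×(-3.39993)=-0.32210, 0.07368×(-3.76250)=-0.27724.
Sum = -1.60469, so H' = 1.605.

1.605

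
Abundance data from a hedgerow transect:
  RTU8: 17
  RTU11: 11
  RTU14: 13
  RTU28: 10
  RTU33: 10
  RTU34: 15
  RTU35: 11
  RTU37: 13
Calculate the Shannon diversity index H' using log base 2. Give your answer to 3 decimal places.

Total N = 17+11+13+10+10+15+11+13 = 100, so the proportions are 0.17, 0.11, 0.13, 0.1, 0.1, 0.15, 0.11, 0.13 (working shown to 5 dp, full precision carried).
Each pᵢ log₂ pᵢ term: 0.17×(-2.55639)=-0.43459, 0.11×(-3.18442)=-0.35029, 0.13×(-2.94342)=-0.38264, 0.1×(-3.32193)=-0.33219, 0.1×(-3.32193)=-0.33219, 0.15×(-2.73697)=-0.41054, 0.11×(-3.18442)=-0.35029, 0.13×(-2.94342)=-0.38264.
Sum = -2.97538, so H' = 2.975.

2.975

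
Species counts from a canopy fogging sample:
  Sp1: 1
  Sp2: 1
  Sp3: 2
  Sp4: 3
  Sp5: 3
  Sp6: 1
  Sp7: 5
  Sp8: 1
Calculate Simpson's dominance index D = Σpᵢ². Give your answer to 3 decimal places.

0.176

Total N = 1+1+2+3+3+1+5+1 = 17, so the proportions are 0.05882, 0.05882, 0.11765, 0.17647, 0.17647, 0.05882, 0.29412, 0.05882 (working shown to 5 dp, full precision carried).
D = 0.05882² + 0.05882² + 0.11765² + 0.17647² + 0.17647² + 0.05882² + 0.29412² + 0.05882² = 0.00346 + 0.00346 + 0.01384 + 0.03114 + 0.03114 + 0.00346 + 0.08651 + 0.00346 = 0.17647.
To 3 decimal places, D = 0.176.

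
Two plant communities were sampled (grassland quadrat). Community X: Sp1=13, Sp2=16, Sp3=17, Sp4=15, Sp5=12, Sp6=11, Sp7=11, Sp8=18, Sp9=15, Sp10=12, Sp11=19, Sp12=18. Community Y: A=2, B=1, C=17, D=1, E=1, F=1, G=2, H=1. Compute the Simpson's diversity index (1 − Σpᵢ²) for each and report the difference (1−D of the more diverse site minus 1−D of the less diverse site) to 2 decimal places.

Community X: N=177, proportions 0.07345, 0.0904, 0.09605, 0.08475, 0.0678, 0.06215, 0.06215, 0.10169, 0.08475, 0.0678, 0.10734, 0.10169, giving 1−D = 0.91372 (working shown to 5 dp, full precision carried).
Community Y: N=26, proportions 0.07692, 0.03846, 0.65385, 0.03846, 0.03846, 0.03846, 0.07692, 0.03846, giving 1−D = 0.55325.
Difference = |0.91372 − 0.55325| = 0.36047, i.e. 0.36 to 2 decimal places.

0.36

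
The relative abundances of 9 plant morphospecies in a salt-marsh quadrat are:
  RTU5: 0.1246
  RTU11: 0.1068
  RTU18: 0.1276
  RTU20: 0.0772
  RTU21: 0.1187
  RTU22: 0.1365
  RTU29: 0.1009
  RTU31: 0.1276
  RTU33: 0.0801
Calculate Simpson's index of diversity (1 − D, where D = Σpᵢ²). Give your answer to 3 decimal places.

0.885

D = 0.1246² + 0.1068² + 0.1276² + 0.0772² + 0.1187² + 0.1365² + 0.1009² + 0.1276² + 0.0801² = 0.01553 + 0.01141 + 0.01628 + 0.00596 + 0.01409 + 0.01863 + 0.01018 + 0.01628 + 0.00642 = 0.11477 (working shown to 5 dp, full precision carried).
So 1 − D = 0.88523, i.e. 0.885 to 3 decimal places.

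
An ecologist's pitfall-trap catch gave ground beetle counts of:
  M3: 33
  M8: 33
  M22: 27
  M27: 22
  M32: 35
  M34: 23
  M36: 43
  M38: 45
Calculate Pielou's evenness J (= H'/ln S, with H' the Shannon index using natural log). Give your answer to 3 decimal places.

0.986

Total N = 33+33+27+22+35+23+43+45 = 261, so the proportions are 0.12644, 0.12644, 0.10345, 0.08429, 0.1341, 0.08812, 0.16475, 0.17241 (working shown to 5 dp, full precision carried).
H' = −Σ pᵢ ln pᵢ = −((-0.26147) + (-0.26147) + (-0.23469) + (-0.20849) + (-0.26943) + (-0.21405) + (-0.29710) + (-0.30308)) = 2.04979.
With S = 8 species, ln S = 2.07944, so J = 2.04979/2.07944 = 0.98574, i.e. 0.986 to 3 decimal places.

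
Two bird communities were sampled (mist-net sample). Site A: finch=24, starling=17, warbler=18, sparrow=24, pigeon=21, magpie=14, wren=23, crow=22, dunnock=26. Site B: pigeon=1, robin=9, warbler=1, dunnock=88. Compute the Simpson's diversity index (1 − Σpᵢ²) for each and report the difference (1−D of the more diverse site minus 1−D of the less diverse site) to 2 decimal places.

Site A: N=189, proportions 0.127, 0.0899, 0.0952, 0.127, 0.1111, 0.0741, 0.1217, 0.1164, 0.1376, giving 1−D = 0.8855 (working shown to 4 dp, full precision carried).
Site B: N=99, proportions 0.0101, 0.0909, 0.0101, 0.8889, giving 1−D = 0.2014.
Difference = |0.8855 − 0.2014| = 0.6841, i.e. 0.68 to 2 decimal places.

0.68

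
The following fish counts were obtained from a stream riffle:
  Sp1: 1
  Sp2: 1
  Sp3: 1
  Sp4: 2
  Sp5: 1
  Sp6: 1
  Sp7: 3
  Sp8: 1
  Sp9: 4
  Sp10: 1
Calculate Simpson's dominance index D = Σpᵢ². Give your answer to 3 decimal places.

0.141

Total N = 1+1+1+2+1+1+3+1+4+1 = 16, so the proportions are 0.0625, 0.0625, 0.0625, 0.125, 0.0625, 0.0625, 0.1875, 0.0625, 0.25, 0.0625 (working shown to 5 dp, full precision carried).
D = 0.0625² + 0.0625² + 0.0625² + 0.125² + 0.0625² + 0.0625² + 0.1875² + 0.0625² + 0.25² + 0.0625² = 0.00391 + 0.00391 + 0.00391 + 0.01562 + 0.00391 + 0.00391 + 0.03516 + 0.00391 + 0.06250 + 0.00391 = 0.14062.
To 3 decimal places, D = 0.141.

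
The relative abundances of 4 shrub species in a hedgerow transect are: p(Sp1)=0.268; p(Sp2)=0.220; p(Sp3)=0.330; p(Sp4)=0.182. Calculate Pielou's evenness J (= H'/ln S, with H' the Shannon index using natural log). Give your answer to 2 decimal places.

H' = −Σ pᵢ ln pᵢ = −((-0.3529) + (-0.3331) + (-0.3659) + (-0.3101)) = 1.3619 (working shown to 4 dp, full precision carried).
With S = 4 species, ln S = 1.3863, so J = 1.3619/1.3863 = 0.9824, i.e. 0.98 to 2 decimal places.

0.98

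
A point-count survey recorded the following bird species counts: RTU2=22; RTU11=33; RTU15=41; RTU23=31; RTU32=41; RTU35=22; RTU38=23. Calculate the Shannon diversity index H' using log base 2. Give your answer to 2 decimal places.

2.76

Total N = 22+33+41+31+41+22+23 = 213, so the proportions are 0.1033, 0.1549, 0.1925, 0.1455, 0.1925, 0.1033, 0.108 (working shown to 4 dp, full precision carried).
Each pᵢ log₂ pᵢ term: 0.1033×(-3.2753)=-0.3383, 0.1549×(-2.6903)=-0.4168, 0.1925×(-2.3772)=-0.4576, 0.1455×(-2.7805)=-0.4047, 0.1925×(-2.3772)=-0.4576, 0.1033×(-3.2753)=-0.3383, 0.108×(-3.2111)=-0.3467.
Sum = -2.7600, so H' = 2.76.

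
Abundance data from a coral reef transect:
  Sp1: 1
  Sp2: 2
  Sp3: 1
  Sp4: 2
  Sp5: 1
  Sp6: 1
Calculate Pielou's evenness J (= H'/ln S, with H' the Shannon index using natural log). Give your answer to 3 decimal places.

Total N = 1+2+1+2+1+1 = 8, so the proportions are 0.125, 0.25, 0.125, 0.25, 0.125, 0.125 (working shown to 5 dp, full precision carried).
H' = −Σ pᵢ ln pᵢ = −((-0.25993) + (-0.34657) + (-0.25993) + (-0.34657) + (-0.25993) + (-0.25993)) = 1.73287.
With S = 6 species, ln S = 1.79176, so J = 1.73287/1.79176 = 0.96713, i.e. 0.967 to 3 decimal places.

0.967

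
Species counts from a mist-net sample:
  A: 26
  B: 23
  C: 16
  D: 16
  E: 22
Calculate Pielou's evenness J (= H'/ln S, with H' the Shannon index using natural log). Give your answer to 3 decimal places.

Total N = 26+23+16+16+22 = 103, so the proportions are 0.25243, 0.2233, 0.15534, 0.15534, 0.21359 (working shown to 5 dp, full precision carried).
H' = −Σ pᵢ ln pᵢ = −((-0.34750) + (-0.33478) + (-0.28926) + (-0.28926) + (-0.32972)) = 1.59053.
With S = 5 species, ln S = 1.60944, so J = 1.59053/1.60944 = 0.98825, i.e. 0.988 to 3 decimal places.

0.988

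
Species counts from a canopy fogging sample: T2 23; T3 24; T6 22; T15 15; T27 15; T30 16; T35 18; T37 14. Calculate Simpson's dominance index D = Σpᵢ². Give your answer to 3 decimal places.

0.130

Total N = 23+24+22+15+15+16+18+14 = 147, so the proportions are 0.15646, 0.16327, 0.14966, 0.10204, 0.10204, 0.10884, 0.12245, 0.09524 (working shown to 5 dp, full precision carried).
D = 0.15646² + 0.16327² + 0.14966² + 0.10204² + 0.10204² + 0.10884² + 0.12245² + 0.09524² = 0.02448 + 0.02666 + 0.02240 + 0.01041 + 0.01041 + 0.01185 + 0.01499 + 0.00907 = 0.13027.
To 3 decimal places, D = 0.130.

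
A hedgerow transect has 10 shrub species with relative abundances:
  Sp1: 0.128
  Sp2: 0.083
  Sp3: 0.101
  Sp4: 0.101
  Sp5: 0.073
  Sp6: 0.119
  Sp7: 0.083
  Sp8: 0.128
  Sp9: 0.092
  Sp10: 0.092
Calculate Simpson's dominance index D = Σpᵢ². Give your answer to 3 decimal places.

D = 0.128² + 0.083² + 0.101² + 0.101² + 0.073² + 0.119² + 0.083² + 0.128² + 0.092² + 0.092² = 0.01638 + 0.00689 + 0.01020 + 0.01020 + 0.00533 + 0.01416 + 0.00689 + 0.01638 + 0.00846 + 0.00846 = 0.10337 (working shown to 5 dp, full precision carried).
To 3 decimal places, D = 0.103.

0.103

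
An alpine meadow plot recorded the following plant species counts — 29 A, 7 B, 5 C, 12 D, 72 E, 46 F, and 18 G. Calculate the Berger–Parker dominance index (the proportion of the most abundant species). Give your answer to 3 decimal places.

0.381

Total N = 29+7+5+12+72+46+18 = 189, so the proportions are 0.15344, 0.03704, 0.02646, 0.06349, 0.38095, 0.24339, 0.09524 (working shown to 5 dp, full precision carried).
The largest proportion is 0.38095, i.e. d = 0.381 to 3 decimal places.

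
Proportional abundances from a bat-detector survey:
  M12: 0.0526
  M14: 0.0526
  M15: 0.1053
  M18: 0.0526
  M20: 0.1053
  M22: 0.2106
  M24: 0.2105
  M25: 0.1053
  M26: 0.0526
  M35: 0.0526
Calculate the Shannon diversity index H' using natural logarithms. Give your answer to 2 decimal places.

2.14

Each pᵢ ln pᵢ term (working shown to 4 dp, full precision carried): 0.0526×(-2.9450)=-0.1549, 0.0526×(-2.9450)=-0.1549, 0.1053×(-2.2509)=-0.2370, 0.0526×(-2.9450)=-0.1549, 0.1053×(-2.2509)=-0.2370, 0.2106×(-1.5578)=-0.3281, 0.2105×(-1.5583)=-0.3280, 0.1053×(-2.2509)=-0.2370, 0.0526×(-2.9450)=-0.1549, 0.0526×(-2.9450)=-0.1549.
Sum = -2.1417, so H' = 2.14.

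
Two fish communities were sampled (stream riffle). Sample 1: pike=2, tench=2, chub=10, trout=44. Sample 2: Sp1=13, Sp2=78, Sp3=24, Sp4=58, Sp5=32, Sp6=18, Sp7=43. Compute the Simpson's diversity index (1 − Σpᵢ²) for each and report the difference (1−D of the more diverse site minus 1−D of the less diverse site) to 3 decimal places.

Sample 1: N=58, proportions 0.03448, 0.03448, 0.17241, 0.75862, giving 1−D = 0.39239 (working shown to 5 dp, full precision carried).
Sample 2: N=266, proportions 0.04887, 0.29323, 0.09023, 0.21805, 0.1203, 0.06767, 0.16165, giving 1−D = 0.81076.
Difference = |0.39239 − 0.81076| = 0.41837, i.e. 0.418 to 3 decimal places.

0.418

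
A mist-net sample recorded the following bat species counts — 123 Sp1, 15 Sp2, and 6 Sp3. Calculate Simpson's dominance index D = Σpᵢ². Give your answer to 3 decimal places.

0.742

Total N = 123+15+6 = 144, so the proportions are 0.85417, 0.10417, 0.04167 (working shown to 5 dp, full precision carried).
D = 0.85417² + 0.10417² + 0.04167² = 0.72960 + 0.01085 + 0.00174 = 0.74219.
To 3 decimal places, D = 0.742.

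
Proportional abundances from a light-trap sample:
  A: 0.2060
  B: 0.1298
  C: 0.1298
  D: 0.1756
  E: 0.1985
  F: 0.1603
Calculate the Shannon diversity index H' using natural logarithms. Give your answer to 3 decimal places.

1.775

Each pᵢ ln pᵢ term (working shown to 5 dp, full precision carried): 0.206×(-1.57988)=-0.32546, 0.1298×(-2.04176)=-0.26502, 0.1298×(-2.04176)=-0.26502, 0.1756×(-1.73955)=-0.30546, 0.1985×(-1.61697)=-0.32097, 0.1603×(-1.83071)=-0.29346.
Sum = -1.77539, so H' = 1.775.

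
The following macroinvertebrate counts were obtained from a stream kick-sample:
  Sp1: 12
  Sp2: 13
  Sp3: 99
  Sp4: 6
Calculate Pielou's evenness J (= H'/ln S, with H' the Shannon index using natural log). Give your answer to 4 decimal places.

0.5768

Total N = 12+13+99+6 = 130, so the proportions are 0.092308, 0.1, 0.761538, 0.046154 (working shown to 6 dp, full precision carried).
H' = −Σ pᵢ ln pᵢ = −((-0.219935) + (-0.230259) + (-0.207454) + (-0.141959)) = 0.799606.
With S = 4 species, ln S = 1.386294, so J = 0.799606/1.386294 = 0.576794, i.e. 0.5768 to 4 decimal places.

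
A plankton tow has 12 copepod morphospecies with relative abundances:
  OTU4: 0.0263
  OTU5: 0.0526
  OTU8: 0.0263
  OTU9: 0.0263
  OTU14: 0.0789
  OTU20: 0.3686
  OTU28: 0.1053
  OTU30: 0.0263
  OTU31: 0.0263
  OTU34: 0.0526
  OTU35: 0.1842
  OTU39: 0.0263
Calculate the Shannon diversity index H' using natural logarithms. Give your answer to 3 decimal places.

Each pᵢ ln pᵢ term (working shown to 5 dp, full precision carried): 0.0263×(-3.63819)=-0.09568, 0.0526×(-2.94504)=-0.15491, 0.0263×(-3.63819)=-0.09568, 0.0263×(-3.63819)=-0.09568, 0.0789×(-2.53957)=-0.20037, 0.3686×(-0.99804)=-0.36788, 0.1053×(-2.25094)=-0.23702, 0.0263×(-3.63819)=-0.09568, 0.0263×(-3.63819)=-0.09568, 0.0526×(-2.94504)=-0.15491, 0.1842×(-1.69173)=-0.31162, 0.0263×(-3.63819)=-0.09568.
Sum = -2.00082, so H' = 2.001.

2.001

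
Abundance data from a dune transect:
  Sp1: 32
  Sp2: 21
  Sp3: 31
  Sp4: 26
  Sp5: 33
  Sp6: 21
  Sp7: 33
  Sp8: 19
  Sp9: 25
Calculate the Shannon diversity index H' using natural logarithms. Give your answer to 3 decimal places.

2.177

Total N = 32+21+31+26+33+21+33+19+25 = 241, so the proportions are 0.13278, 0.08714, 0.12863, 0.10788, 0.13693, 0.08714, 0.13693, 0.07884, 0.10373 (working shown to 5 dp, full precision carried).
Each pᵢ ln pᵢ term: 0.13278×(-2.01906)=-0.26809, 0.08714×(-2.44027)=-0.21264, 0.12863×(-2.05081)=-0.26380, 0.10788×(-2.22670)=-0.24022, 0.13693×(-1.98829)=-0.27226, 0.08714×(-2.44027)=-0.21264, 0.13693×(-1.98829)=-0.27226, 0.07884×(-2.54036)=-0.20028, 0.10373×(-2.26592)=-0.23505.
Sum = -2.17723, so H' = 2.177.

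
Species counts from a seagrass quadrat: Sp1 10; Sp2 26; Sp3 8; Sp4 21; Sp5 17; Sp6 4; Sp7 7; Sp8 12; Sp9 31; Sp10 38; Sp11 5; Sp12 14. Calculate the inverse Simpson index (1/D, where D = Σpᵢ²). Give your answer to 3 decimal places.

8.456

Total N = 10+26+8+21+17+4+7+12+31+38+5+14 = 193, so the proportions are 0.0518135, 0.134715, 0.0414508, 0.1088083, 0.0880829, 0.0207254, 0.0362694, 0.0621762, 0.1606218, 0.1968912, 0.0259067, 0.0725389 (working shown to 7 dp, full precision carried).
D = 0.0518135² + 0.134715² + 0.0414508² + 0.1088083² + 0.0880829² + 0.0207254² + 0.0362694² + 0.0621762² + 0.1606218² + 0.1968912² + 0.0259067² + 0.0725389² = 0.0026846 + 0.0181481 + 0.0017182 + 0.0118392 + 0.0077586 + 0.0004295 + 0.0013155 + 0.0038659 + 0.0257994 + 0.0387661 + 0.0006712 + 0.0052619 = 0.1182582.
So 1/D = 8.45607, i.e. 8.456 to 3 decimal places.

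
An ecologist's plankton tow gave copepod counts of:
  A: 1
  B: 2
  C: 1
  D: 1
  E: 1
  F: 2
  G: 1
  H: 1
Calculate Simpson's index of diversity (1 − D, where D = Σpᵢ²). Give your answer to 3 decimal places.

Total N = 1+2+1+1+1+2+1+1 = 10, so the proportions are 0.1, 0.2, 0.1, 0.1, 0.1, 0.2, 0.1, 0.1 (working shown to 5 dp, full precision carried).
D = 0.1² + 0.2² + 0.1² + 0.1² + 0.1² + 0.2² + 0.1² + 0.1² = 0.01000 + 0.04000 + 0.01000 + 0.01000 + 0.01000 + 0.04000 + 0.01000 + 0.01000 = 0.14000.
So 1 − D = 0.86000, i.e. 0.860 to 3 decimal places.

0.860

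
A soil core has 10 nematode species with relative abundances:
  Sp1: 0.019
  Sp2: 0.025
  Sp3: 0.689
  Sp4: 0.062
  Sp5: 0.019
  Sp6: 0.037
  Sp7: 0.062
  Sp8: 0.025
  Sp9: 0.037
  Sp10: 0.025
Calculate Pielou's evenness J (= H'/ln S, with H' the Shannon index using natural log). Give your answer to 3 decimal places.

H' = −Σ pᵢ ln pᵢ = −((-0.07530) + (-0.09222) + (-0.25666) + (-0.17240) + (-0.07530) + (-0.12198) + (-0.17240) + (-0.09222) + (-0.12198) + (-0.09222)) = 1.27270 (working shown to 5 dp, full precision carried).
With S = 10 species, ln S = 2.30259, so J = 1.27270/2.30259 = 0.55273, i.e. 0.553 to 3 decimal places.

0.553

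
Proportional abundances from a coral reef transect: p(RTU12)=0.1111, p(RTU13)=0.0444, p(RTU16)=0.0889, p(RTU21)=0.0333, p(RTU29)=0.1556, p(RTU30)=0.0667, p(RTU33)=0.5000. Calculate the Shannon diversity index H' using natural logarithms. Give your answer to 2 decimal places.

Each pᵢ ln pᵢ term (working shown to 4 dp, full precision carried): 0.1111×(-2.1973)=-0.2441, 0.0444×(-3.1145)=-0.1383, 0.0889×(-2.4202)=-0.2152, 0.0333×(-3.4022)=-0.1133, 0.1556×(-1.8605)=-0.2895, 0.0667×(-2.7076)=-0.1806, 0.5×(-0.6931)=-0.3466.
Sum = -1.5275, so H' = 1.53.

1.53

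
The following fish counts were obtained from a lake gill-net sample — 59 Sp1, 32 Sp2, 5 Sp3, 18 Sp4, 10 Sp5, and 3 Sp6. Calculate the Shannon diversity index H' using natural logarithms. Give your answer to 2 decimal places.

Total N = 59+32+5+18+10+3 = 127, so the proportions are 0.4646, 0.252, 0.0394, 0.1417, 0.0787, 0.0236 (working shown to 4 dp, full precision carried).
Each pᵢ ln pᵢ term: 0.4646×(-0.7666)=-0.3562, 0.252×(-1.3785)=-0.3473, 0.0394×(-3.2347)=-0.1274, 0.1417×(-1.9538)=-0.2769, 0.0787×(-2.5416)=-0.2001, 0.0236×(-3.7456)=-0.0885.
Sum = -1.3964, so H' = 1.40.

1.40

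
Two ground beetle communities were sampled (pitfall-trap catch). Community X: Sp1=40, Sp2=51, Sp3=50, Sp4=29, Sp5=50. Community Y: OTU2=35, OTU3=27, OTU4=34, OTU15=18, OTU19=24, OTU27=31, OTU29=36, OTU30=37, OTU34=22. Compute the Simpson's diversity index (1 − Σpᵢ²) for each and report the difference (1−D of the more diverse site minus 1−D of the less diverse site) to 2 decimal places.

Community X: N=220, proportions 0.1818, 0.2318, 0.2273, 0.1318, 0.2273, giving 1−D = 0.7925 (working shown to 4 dp, full precision carried).
Community Y: N=264, proportions 0.1326, 0.1023, 0.1288, 0.0682, 0.0909, 0.1174, 0.1364, 0.1402, 0.0833, giving 1−D = 0.8835.
Difference = |0.7925 − 0.8835| = 0.0910, i.e. 0.09 to 2 decimal places.

0.09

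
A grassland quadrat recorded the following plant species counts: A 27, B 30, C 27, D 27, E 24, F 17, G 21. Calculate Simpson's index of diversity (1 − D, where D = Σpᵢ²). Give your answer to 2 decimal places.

Total N = 27+30+27+27+24+17+21 = 173, so the proportions are 0.1561, 0.1734, 0.1561, 0.1561, 0.1387, 0.0983, 0.1214 (working shown to 4 dp, full precision carried).
D = 0.1561² + 0.1734² + 0.1561² + 0.1561² + 0.1387² + 0.0983² + 0.1214² = 0.0244 + 0.0301 + 0.0244 + 0.0244 + 0.0192 + 0.0097 + 0.0147 = 0.1468.
So 1 − D = 0.8532, i.e. 0.85 to 2 decimal places.

0.85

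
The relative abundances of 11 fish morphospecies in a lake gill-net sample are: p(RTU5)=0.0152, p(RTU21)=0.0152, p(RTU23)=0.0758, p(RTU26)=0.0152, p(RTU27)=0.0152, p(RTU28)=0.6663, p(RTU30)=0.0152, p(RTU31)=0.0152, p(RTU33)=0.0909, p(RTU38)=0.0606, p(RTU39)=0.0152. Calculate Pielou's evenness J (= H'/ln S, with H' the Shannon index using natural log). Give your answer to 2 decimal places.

0.54

H' = −Σ pᵢ ln pᵢ = −((-0.0636) + (-0.0636) + (-0.1955) + (-0.0636) + (-0.0636) + (-0.2705) + (-0.0636) + (-0.0636) + (-0.2180) + (-0.1699) + (-0.0636)) = 1.2994 (working shown to 4 dp, full precision carried).
With S = 11 species, ln S = 2.3979, so J = 1.2994/2.3979 = 0.5419, i.e. 0.54 to 2 decimal places.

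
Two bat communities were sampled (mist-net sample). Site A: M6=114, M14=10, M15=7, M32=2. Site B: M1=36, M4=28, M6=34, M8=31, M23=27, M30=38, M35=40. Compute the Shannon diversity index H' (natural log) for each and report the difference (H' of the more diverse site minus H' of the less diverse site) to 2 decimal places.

Site A: N=133, proportions 0.8571, 0.0752, 0.0526, 0.015, giving H' = 0.5448 (working shown to 4 dp, full precision carried).
Site B: N=234, proportions 0.1538, 0.1197, 0.1453, 0.1325, 0.1154, 0.1624, 0.1709, giving H' = 1.9364.
Difference = |0.5448 − 1.9364| = 1.3916, i.e. 1.39 to 2 decimal places.

1.39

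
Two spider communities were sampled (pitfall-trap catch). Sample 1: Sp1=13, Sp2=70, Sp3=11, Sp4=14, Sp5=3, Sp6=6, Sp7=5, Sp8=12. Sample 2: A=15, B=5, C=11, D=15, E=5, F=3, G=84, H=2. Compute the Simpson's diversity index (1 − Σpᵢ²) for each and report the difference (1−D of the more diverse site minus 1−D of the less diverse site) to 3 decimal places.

Sample 1: N=134, proportions 0.09701493, 0.52238806, 0.08208955, 0.10447761, 0.02238806, 0.04477612, 0.03731343, 0.08955224, giving 1−D = 0.68812653 (working shown to 8 dp, full precision carried).
Sample 2: N=140, proportions 0.10714286, 0.03571429, 0.07857143, 0.10714286, 0.03571429, 0.02142857, 0.6, 0.01428571, giving 1−D = 0.60765306.
Difference = |0.68812653 − 0.60765306| = 0.08047347, i.e. 0.080 to 3 decimal places.

0.080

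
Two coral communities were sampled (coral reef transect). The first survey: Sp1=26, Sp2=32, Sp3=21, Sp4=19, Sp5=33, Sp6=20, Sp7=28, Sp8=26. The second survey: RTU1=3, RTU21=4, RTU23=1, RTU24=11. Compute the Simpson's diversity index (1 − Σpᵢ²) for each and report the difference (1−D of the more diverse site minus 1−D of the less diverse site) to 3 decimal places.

The first survey: N=205, proportions 0.12683, 0.1561, 0.10244, 0.09268, 0.16098, 0.09756, 0.13659, 0.12683, giving 1−D = 0.87029 (working shown to 5 dp, full precision carried).
The second survey: N=19, proportions 0.15789, 0.21053, 0.05263, 0.57895, giving 1−D = 0.59280.
Difference = |0.87029 − 0.59280| = 0.27749, i.e. 0.277 to 3 decimal places.

0.277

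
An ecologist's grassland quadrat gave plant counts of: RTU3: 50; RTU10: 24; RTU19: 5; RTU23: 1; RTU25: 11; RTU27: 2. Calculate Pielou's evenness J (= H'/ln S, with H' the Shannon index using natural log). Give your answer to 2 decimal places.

Total N = 50+24+5+1+11+2 = 93, so the proportions are 0.5376, 0.2581, 0.0538, 0.0108, 0.1183, 0.0215 (working shown to 4 dp, full precision carried).
H' = −Σ pᵢ ln pᵢ = −((-0.3336) + (-0.3496) + (-0.1572) + (-0.0487) + (-0.2525) + (-0.0826)) = 1.2242.
With S = 6 species, ln S = 1.7918, so J = 1.2242/1.7918 = 0.6832, i.e. 0.68 to 2 decimal places.

0.68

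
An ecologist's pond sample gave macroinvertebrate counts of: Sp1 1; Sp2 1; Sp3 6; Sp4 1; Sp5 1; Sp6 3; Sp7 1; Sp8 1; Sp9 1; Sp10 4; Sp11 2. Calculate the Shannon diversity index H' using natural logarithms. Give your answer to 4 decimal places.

2.1375

Total N = 1+1+6+1+1+3+1+1+1+4+2 = 22, so the proportions are 0.045455, 0.045455, 0.272727, 0.045455, 0.045455, 0.136364, 0.045455, 0.045455, 0.045455, 0.181818, 0.090909 (working shown to 6 dp, full precision carried).
Each pᵢ ln pᵢ term: 0.045455×(-3.091042)=-0.140502, 0.045455×(-3.091042)=-0.140502, 0.272727×(-1.299283)=-0.354350, 0.045455×(-3.091042)=-0.140502, 0.045455×(-3.091042)=-0.140502, 0.136364×(-1.992430)=-0.271695, 0.045455×(-3.091042)=-0.140502, 0.045455×(-3.091042)=-0.140502, 0.045455×(-3.091042)=-0.140502, 0.181818×(-1.704748)=-0.309954, 0.090909×(-2.397895)=-0.217990.
Sum = -2.137503, so H' = 2.1375.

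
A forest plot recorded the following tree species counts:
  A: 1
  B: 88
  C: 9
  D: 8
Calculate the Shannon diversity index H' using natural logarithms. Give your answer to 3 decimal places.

Total N = 1+88+9+8 = 106, so the proportions are 0.00943, 0.83019, 0.08491, 0.07547 (working shown to 5 dp, full precision carried).
Each pᵢ ln pᵢ term: 0.00943×(-4.66344)=-0.04399, 0.83019×(-0.18610)=-0.15450, 0.08491×(-2.46621)=-0.20940, 0.07547×(-2.58400)=-0.19502.
Sum = -0.60291, so H' = 0.603.

0.603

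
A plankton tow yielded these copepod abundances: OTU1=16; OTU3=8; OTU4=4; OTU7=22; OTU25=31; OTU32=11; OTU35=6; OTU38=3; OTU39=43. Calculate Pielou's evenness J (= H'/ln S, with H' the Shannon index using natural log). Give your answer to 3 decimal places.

Total N = 16+8+4+22+31+11+6+3+43 = 144, so the proportions are 0.11111, 0.05556, 0.02778, 0.15278, 0.21528, 0.07639, 0.04167, 0.02083, 0.29861 (working shown to 5 dp, full precision carried).
H' = −Σ pᵢ ln pᵢ = −((-0.24414) + (-0.16058) + (-0.09954) + (-0.28703) + (-0.33063) + (-0.19647) + (-0.13242) + (-0.08065) + (-0.36091)) = 1.89236.
With S = 9 species, ln S = 2.19722, so J = 1.89236/2.19722 = 0.86125, i.e. 0.861 to 3 decimal places.

0.861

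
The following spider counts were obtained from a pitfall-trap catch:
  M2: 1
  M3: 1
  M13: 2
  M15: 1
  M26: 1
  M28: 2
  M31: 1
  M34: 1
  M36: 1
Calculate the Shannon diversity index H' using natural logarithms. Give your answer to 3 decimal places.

2.146

Total N = 1+1+2+1+1+2+1+1+1 = 11, so the proportions are 0.09091, 0.09091, 0.18182, 0.09091, 0.09091, 0.18182, 0.09091, 0.09091, 0.09091 (working shown to 5 dp, full precision carried).
Each pᵢ ln pᵢ term: 0.09091×(-2.39790)=-0.21799, 0.09091×(-2.39790)=-0.21799, 0.18182×(-1.70475)=-0.30995, 0.09091×(-2.39790)=-0.21799, 0.09091×(-2.39790)=-0.21799, 0.18182×(-1.70475)=-0.30995, 0.09091×(-2.39790)=-0.21799, 0.09091×(-2.39790)=-0.21799, 0.09091×(-2.39790)=-0.21799.
Sum = -2.14584, so H' = 2.146.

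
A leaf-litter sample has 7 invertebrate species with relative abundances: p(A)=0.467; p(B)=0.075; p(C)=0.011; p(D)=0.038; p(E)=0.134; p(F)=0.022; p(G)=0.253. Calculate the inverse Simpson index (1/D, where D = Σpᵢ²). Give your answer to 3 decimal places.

D = 0.467² + 0.075² + 0.011² + 0.038² + 0.134² + 0.022² + 0.253² = 0.2180890 + 0.0056250 + 0.0001210 + 0.0014440 + 0.0179560 + 0.0004840 + 0.0640090 = 0.3077280 (working shown to 7 dp, full precision carried).
So 1/D = 3.24962, i.e. 3.250 to 3 decimal places.

3.250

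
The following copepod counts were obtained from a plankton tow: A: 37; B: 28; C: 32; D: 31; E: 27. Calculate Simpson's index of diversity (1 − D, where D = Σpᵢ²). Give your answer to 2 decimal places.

0.80

Total N = 37+28+32+31+27 = 155, so the proportions are 0.2387, 0.1806, 0.2065, 0.2, 0.1742 (working shown to 4 dp, full precision carried).
D = 0.2387² + 0.1806² + 0.2065² + 0.2² + 0.1742² = 0.0570 + 0.0326 + 0.0426 + 0.0400 + 0.0303 = 0.2026.
So 1 − D = 0.7974, i.e. 0.80 to 2 decimal places.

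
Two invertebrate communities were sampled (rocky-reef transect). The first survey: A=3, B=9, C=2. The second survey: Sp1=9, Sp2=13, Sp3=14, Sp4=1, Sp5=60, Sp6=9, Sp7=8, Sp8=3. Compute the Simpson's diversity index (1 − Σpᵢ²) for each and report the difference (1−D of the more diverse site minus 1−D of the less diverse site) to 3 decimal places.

The first survey: N=14, proportions 0.21429, 0.64286, 0.14286, giving 1−D = 0.52041 (working shown to 5 dp, full precision carried).
The second survey: N=117, proportions 0.07692, 0.11111, 0.11966, 0.00855, 0.51282, 0.07692, 0.06838, 0.02564, giving 1−D = 0.69311.
Difference = |0.52041 − 0.69311| = 0.17270, i.e. 0.173 to 3 decimal places.

0.173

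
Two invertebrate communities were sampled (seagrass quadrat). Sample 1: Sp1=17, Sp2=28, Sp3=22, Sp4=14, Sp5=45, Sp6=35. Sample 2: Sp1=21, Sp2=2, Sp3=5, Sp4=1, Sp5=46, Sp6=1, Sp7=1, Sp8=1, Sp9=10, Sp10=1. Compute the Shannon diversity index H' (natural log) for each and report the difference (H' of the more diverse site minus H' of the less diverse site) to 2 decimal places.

0.29

Sample 1: N=161, proportions 0.1056, 0.1739, 0.1366, 0.087, 0.2795, 0.2174, giving H' = 1.7140 (working shown to 4 dp, full precision carried).
Sample 2: N=89, proportions 0.236, 0.0225, 0.0562, 0.0112, 0.5169, 0.0112, 0.0112, 0.0112, 0.1124, 0.0112, giving H' = 1.4267.
Difference = |1.7140 − 1.4267| = 0.2873, i.e. 0.29 to 2 decimal places.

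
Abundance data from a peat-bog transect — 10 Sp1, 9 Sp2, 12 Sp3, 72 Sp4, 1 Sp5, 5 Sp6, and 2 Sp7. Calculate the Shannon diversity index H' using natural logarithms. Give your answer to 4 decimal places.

1.1963

Total N = 10+9+12+72+1+5+2 = 111, so the proportions are 0.09009, 0.081081, 0.108108, 0.648649, 0.009009, 0.045045, 0.018018 (working shown to 6 dp, full precision carried).
Each pᵢ ln pᵢ term: 0.09009×(-2.406945)=-0.216842, 0.081081×(-2.512306)=-0.203700, 0.108108×(-2.224624)=-0.240500, 0.648649×(-0.432864)=-0.280777, 0.009009×(-4.709530)=-0.042428, 0.045045×(-3.100092)=-0.139644, 0.018018×(-4.016383)=-0.072367.
Sum = -1.196258, so H' = 1.1963.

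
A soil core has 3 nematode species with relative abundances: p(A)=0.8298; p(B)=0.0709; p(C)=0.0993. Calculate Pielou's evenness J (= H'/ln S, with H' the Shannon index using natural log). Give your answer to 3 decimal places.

0.520

H' = −Σ pᵢ ln pᵢ = −((-0.15482) + (-0.18764) + (-0.22934)) = 0.57180 (working shown to 5 dp, full precision carried).
With S = 3 species, ln S = 1.09861, so J = 0.57180/1.09861 = 0.52047, i.e. 0.520 to 3 decimal places.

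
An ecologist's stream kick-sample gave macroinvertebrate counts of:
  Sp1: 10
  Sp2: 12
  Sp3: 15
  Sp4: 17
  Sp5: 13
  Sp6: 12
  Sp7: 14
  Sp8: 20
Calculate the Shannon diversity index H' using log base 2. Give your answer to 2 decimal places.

Total N = 10+12+15+17+13+12+14+20 = 113, so the proportions are 0.0885, 0.1062, 0.1327, 0.1504, 0.115, 0.1062, 0.1239, 0.177 (working shown to 4 dp, full precision carried).
Each pᵢ log₂ pᵢ term: 0.0885×(-3.4983)=-0.3096, 0.1062×(-3.2352)=-0.3436, 0.1327×(-2.9133)=-0.3867, 0.1504×(-2.7327)=-0.4111, 0.115×(-3.1197)=-0.3589, 0.1062×(-3.2352)=-0.3436, 0.1239×(-3.0128)=-0.3733, 0.177×(-2.4983)=-0.4422.
Sum = -2.9689, so H' = 2.97.

2.97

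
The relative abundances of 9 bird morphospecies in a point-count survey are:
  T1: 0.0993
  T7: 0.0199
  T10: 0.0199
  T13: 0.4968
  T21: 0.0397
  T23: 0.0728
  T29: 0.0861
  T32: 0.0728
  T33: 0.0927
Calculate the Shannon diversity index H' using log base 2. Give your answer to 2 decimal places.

Each pᵢ log₂ pᵢ term (working shown to 4 dp, full precision carried): 0.0993×(-3.3321)=-0.3309, 0.0199×(-5.6511)=-0.1125, 0.0199×(-5.6511)=-0.1125, 0.4968×(-1.0093)=-0.5014, 0.0397×(-4.6547)=-0.1848, 0.0728×(-3.7799)=-0.2752, 0.0861×(-3.5378)=-0.3046, 0.0728×(-3.7799)=-0.2752, 0.0927×(-3.4313)=-0.3181.
Sum = -2.4150, so H' = 2.42.

2.42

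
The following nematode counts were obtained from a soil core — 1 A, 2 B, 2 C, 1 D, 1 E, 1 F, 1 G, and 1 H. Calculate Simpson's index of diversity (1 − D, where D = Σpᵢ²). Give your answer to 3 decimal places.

0.860

Total N = 1+2+2+1+1+1+1+1 = 10, so the proportions are 0.1, 0.2, 0.2, 0.1, 0.1, 0.1, 0.1, 0.1 (working shown to 5 dp, full precision carried).
D = 0.1² + 0.2² + 0.2² + 0.1² + 0.1² + 0.1² + 0.1² + 0.1² = 0.01000 + 0.04000 + 0.04000 + 0.01000 + 0.01000 + 0.01000 + 0.01000 + 0.01000 = 0.14000.
So 1 − D = 0.86000, i.e. 0.860 to 3 decimal places.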